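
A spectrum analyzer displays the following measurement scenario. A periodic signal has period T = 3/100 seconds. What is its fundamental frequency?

The fundamental frequency is the reciprocal of the period.
f = 1/T = 1/(3/100) = 100/3 Hz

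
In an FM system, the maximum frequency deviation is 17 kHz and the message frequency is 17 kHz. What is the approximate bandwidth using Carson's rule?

Carson's rule: BW = 2*(delta_f + f_m)
= 2*(17 + 17) kHz = 68 kHz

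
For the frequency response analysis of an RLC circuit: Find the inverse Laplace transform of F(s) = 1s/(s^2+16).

Standard pair: s/(s^2+w^2) <-> cos(wt)*u(t)
With k=1, w=4: f(t) = cos(4t)*u(t)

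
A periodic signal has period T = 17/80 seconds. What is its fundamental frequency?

The fundamental frequency is the reciprocal of the period.
f = 1/T = 1/(17/80) = 80/17 Hz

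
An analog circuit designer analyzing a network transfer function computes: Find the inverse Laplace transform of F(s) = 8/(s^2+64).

Standard pair: w/(s^2+w^2) <-> sin(wt)*u(t)
Recognize w^2 = 64, so w = 8; numerator 8 = 1*8.
f(t) = sin(8t)*u(t)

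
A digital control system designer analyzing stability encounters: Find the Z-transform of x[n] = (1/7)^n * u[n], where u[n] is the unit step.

The Z-transform of a^n * u[n] is z/(z-a) for |z| > |a|.
Here a = 1/7, so X(z) = z/(z - (1/7)) = 7z/(7z - 1)
ROC: |z| > 1/7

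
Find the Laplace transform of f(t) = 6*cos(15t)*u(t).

Standard pair: cos(wt)*u(t) <-> s/(s^2+w^2)
With w = 15: L{6*cos(15t)*u(t)} = 6s/(s^2+225)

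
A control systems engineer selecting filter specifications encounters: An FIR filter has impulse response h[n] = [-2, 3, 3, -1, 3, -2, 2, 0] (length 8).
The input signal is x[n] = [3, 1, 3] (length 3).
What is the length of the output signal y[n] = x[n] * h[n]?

For linear convolution, the output length is:
len(y) = len(x) + len(h) - 1 = 3 + 8 - 1 = 10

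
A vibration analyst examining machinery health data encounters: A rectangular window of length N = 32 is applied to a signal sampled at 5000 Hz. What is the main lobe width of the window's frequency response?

For a rectangular window of length N,
the main lobe width in frequency is 2*f_s/N.
= 2*5000/32 = 625/2 Hz
This determines the minimum frequency separation for resolving two sinusoids.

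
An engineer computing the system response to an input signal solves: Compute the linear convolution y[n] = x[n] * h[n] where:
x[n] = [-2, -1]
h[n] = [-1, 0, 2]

y[n] = sum_k x[k]*h[n-k]. Output length = len(x) + len(h) - 1 = 2 + 3 - 1 = 4.
y[0] = -2*-1 = 2
y[1] = -1*-1 + -2*0 = 1
y[2] = -1*0 + -2*2 = -4
y[3] = -1*2 = -2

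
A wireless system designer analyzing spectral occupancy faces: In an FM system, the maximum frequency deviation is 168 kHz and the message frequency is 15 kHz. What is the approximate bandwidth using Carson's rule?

Carson's rule: BW = 2*(delta_f + f_m)
= 2*(168 + 15) kHz = 366 kHz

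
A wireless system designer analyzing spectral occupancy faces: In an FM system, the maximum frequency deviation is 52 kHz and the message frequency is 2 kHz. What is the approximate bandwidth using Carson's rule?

Carson's rule: BW = 2*(delta_f + f_m)
= 2*(52 + 2) kHz = 108 kHz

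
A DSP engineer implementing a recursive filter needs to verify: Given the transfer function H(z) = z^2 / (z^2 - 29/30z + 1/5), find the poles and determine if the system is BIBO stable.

Poles are roots of the denominator: z^2 - 29/30z + 1/5 = 0.
Quadratic formula: z = [-(-29/30) +/- sqrt((-29/30)^2 - 4*(1/5))] / 2
Discriminant = 841/900 - 4/5 = 121/900; sqrt = 11/30.
z = (29/30 +/- 11/30) / 2 => z = 2/3 or z = 3/10.
|p1| = 2/3, |p2| = 3/10.
For BIBO stability, all poles must lie inside the unit circle (|p| < 1).
System is STABLE since both |p| < 1.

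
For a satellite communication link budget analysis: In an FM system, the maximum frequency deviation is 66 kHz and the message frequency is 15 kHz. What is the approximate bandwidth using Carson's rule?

Carson's rule: BW = 2*(delta_f + f_m)
= 2*(66 + 15) kHz = 162 kHz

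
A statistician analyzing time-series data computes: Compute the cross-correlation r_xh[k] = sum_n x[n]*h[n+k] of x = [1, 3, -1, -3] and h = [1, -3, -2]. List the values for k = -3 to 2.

Both sequences indexed from 0 and zero outside their support.
Lags with overlap: k = -3 to 2.
  r_xh[-3] = x[3]*h[0] = -3
  r_xh[-2] = x[2]*h[0] + x[3]*h[1] = 8
  r_xh[-1] = x[1]*h[0] + x[2]*h[1] + x[3]*h[2] = 12
  r_xh[0] = x[0]*h[0] + x[1]*h[1] + x[2]*h[2] = -6
  r_xh[1] = x[0]*h[1] + x[1]*h[2] = -9
  r_xh[2] = x[0]*h[2] = -2
r_xh = [-3, 8, 12, -6, -9, -2] (for k = -3, ..., 2)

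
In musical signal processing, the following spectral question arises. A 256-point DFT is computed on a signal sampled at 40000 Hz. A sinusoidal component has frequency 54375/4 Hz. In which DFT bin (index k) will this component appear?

DFT frequency resolution = f_s/N = 40000/256 = 625/4 Hz
Bin index k = f_signal / resolution = 54375/4 / 625/4 = 87
The signal frequency 54375/4 Hz falls in DFT bin k = 87.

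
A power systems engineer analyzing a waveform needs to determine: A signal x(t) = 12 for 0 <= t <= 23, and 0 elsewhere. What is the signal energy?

Energy = integral of |x(t)|^2 dt over the signal duration
= 12^2 * 23 = 144 * 23 = 3312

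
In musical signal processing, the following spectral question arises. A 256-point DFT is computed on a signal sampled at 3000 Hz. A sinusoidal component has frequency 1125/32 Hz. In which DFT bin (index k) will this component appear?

DFT frequency resolution = f_s/N = 3000/256 = 375/32 Hz
Bin index k = f_signal / resolution = 1125/32 / 375/32 = 3
The signal frequency 1125/32 Hz falls in DFT bin k = 3.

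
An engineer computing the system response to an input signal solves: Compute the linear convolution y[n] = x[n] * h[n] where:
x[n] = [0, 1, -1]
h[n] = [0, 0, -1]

y[n] = sum_k x[k]*h[n-k]. Output length = len(x) + len(h) - 1 = 3 + 3 - 1 = 5.
y[0] = 0*0 = 0
y[1] = 1*0 + 0*0 = 0
y[2] = -1*0 + 1*0 + 0*-1 = 0
y[3] = -1*0 + 1*-1 = -1
y[4] = -1*-1 = 1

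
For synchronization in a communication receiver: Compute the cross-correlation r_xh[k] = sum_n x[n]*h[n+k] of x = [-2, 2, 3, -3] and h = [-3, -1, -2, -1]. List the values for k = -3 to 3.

Both sequences indexed from 0 and zero outside their support.
Lags with overlap: k = -3 to 3.
  r_xh[-3] = x[3]*h[0] = 9
  r_xh[-2] = x[2]*h[0] + x[3]*h[1] = -6
  r_xh[-1] = x[1]*h[0] + x[2]*h[1] + x[3]*h[2] = -3
  r_xh[0] = x[0]*h[0] + x[1]*h[1] + x[2]*h[2] + x[3]*h[3] = 1
  r_xh[1] = x[0]*h[1] + x[1]*h[2] + x[2]*h[3] = -5
  r_xh[2] = x[0]*h[2] + x[1]*h[3] = 2
  r_xh[3] = x[0]*h[3] = 2
r_xh = [9, -6, -3, 1, -5, 2, 2] (for k = -3, ..., 3)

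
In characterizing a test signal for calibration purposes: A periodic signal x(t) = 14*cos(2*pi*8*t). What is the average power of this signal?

Average power of A*cos(wt) is A^2/2.
P = 14^2 / 2 = 196/2 = 98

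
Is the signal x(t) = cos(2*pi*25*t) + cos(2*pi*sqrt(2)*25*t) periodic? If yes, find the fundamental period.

f1 = 25 Hz, f2 = 25*sqrt(2) Hz
Ratio f2/f1 = sqrt(2), which is irrational.
Since the frequency ratio is irrational, no common period exists.
The signal is not periodic.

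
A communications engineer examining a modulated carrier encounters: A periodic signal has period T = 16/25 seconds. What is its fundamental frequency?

The fundamental frequency is the reciprocal of the period.
f = 1/T = 1/(16/25) = 25/16 Hz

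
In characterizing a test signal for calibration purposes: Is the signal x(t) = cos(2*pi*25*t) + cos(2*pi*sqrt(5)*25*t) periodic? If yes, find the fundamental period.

f1 = 25 Hz, f2 = 25*sqrt(5) Hz
Ratio f2/f1 = sqrt(5), which is irrational.
Since the frequency ratio is irrational, no common period exists.
The signal is not periodic.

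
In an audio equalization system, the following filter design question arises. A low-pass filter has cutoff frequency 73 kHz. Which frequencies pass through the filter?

A low-pass filter passes all frequencies below the cutoff frequency 73 kHz and attenuates higher frequencies.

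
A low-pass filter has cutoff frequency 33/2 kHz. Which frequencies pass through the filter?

A low-pass filter passes all frequencies below the cutoff frequency 33/2 kHz and attenuates higher frequencies.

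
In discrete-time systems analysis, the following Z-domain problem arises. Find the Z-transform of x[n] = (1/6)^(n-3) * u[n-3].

Time-shifting property: if X(z) = Z{x[n]}, then Z{x[n-d]} = z^(-d) * X(z)
X(z) = z/(z - 1/6) for x[n] = (1/6)^n * u[n]
Z{x[n-3]} = z^(-3) * z/(z - 1/6) = z^(-2)/(z - 1/6)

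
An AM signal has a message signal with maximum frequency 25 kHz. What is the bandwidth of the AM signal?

In AM (double-sideband), the bandwidth is twice the message frequency.
BW = 2 * f_m = 2 * 25 kHz = 50 kHz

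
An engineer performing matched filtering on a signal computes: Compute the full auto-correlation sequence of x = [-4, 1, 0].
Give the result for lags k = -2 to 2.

r_xx[k] = sum_m x[m]*x[m+k], indexed from 0, for k = -2 to 2:
  r_xx[-2] = x[2]*x[0] = 0
  r_xx[-1] = x[1]*x[0] + x[2]*x[1] = -4
  r_xx[0] = x[0]*x[0] + x[1]*x[1] + x[2]*x[2] = 17
  r_xx[1] = x[0]*x[1] + x[1]*x[2] = -4
  r_xx[2] = x[0]*x[2] = 0
r_xx = [0, -4, 17, -4, 0]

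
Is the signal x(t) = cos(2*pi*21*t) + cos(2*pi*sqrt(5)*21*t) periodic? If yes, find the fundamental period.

f1 = 21 Hz, f2 = 21*sqrt(5) Hz
Ratio f2/f1 = sqrt(5), which is irrational.
Since the frequency ratio is irrational, no common period exists.
The signal is not periodic.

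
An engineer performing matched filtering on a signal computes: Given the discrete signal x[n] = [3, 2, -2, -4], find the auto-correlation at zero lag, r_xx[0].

The auto-correlation at zero lag r_xx[0] equals the signal energy.
r_xx[0] = sum of x[n]^2 = 3^2 + 2^2 + (-2)^2 + (-4)^2
= 9 + 4 + 4 + 16 = 33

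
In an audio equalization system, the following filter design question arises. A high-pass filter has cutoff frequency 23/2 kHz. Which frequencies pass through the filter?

A high-pass filter passes all frequencies above the cutoff frequency 23/2 kHz and attenuates lower frequencies.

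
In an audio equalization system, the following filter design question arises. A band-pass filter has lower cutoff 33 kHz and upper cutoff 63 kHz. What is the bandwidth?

Bandwidth = f_high - f_low
= 63 kHz - 33 kHz = 30 kHz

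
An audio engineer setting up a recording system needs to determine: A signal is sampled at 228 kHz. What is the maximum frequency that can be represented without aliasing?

The maximum frequency that can be represented without aliasing
is the Nyquist frequency: f_max = f_s / 2 = 228 kHz / 2 = 114 kHz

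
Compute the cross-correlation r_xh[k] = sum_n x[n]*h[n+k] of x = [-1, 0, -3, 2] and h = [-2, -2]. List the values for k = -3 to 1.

Both sequences indexed from 0 and zero outside their support.
Lags with overlap: k = -3 to 1.
  r_xh[-3] = x[3]*h[0] = -4
  r_xh[-2] = x[2]*h[0] + x[3]*h[1] = 2
  r_xh[-1] = x[1]*h[0] + x[2]*h[1] = 6
  r_xh[0] = x[0]*h[0] + x[1]*h[1] = 2
  r_xh[1] = x[0]*h[1] = 2
r_xh = [-4, 2, 6, 2, 2] (for k = -3, ..., 1)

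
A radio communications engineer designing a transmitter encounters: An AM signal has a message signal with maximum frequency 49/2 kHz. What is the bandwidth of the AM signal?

In AM (double-sideband), the bandwidth is twice the message frequency.
BW = 2 * f_m = 2 * 49/2 kHz = 49 kHz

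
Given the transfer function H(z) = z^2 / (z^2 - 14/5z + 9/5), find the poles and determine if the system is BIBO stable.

Poles are roots of the denominator: z^2 - 14/5z + 9/5 = 0.
Quadratic formula: z = [-(-14/5) +/- sqrt((-14/5)^2 - 4*(9/5))] / 2
Discriminant = 196/25 - 36/5 = 16/25; sqrt = 4/5.
z = (14/5 +/- 4/5) / 2 => z = 9/5 or z = 1.
|p1| = 1, |p2| = 9/5.
For BIBO stability, all poles must lie inside the unit circle (|p| < 1).
System is UNSTABLE since at least one |p| >= 1.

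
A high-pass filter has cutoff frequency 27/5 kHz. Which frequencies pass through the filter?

A high-pass filter passes all frequencies above the cutoff frequency 27/5 kHz and attenuates lower frequencies.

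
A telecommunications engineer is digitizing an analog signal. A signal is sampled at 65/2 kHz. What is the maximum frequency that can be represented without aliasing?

The maximum frequency that can be represented without aliasing
is the Nyquist frequency: f_max = f_s / 2 = 65/2 kHz / 2 = 65/4 kHz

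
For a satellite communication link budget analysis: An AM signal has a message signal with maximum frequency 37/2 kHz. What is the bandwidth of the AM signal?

In AM (double-sideband), the bandwidth is twice the message frequency.
BW = 2 * f_m = 2 * 37/2 kHz = 37 kHz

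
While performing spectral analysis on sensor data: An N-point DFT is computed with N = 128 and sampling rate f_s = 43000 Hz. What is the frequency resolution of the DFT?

DFT frequency resolution = f_s / N
= 43000 / 128 = 5375/16 Hz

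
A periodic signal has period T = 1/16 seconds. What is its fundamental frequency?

The fundamental frequency is the reciprocal of the period.
f = 1/T = 1/(1/16) = 16 Hz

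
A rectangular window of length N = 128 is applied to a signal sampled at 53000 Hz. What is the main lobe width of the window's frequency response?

For a rectangular window of length N,
the main lobe width in frequency is 2*f_s/N.
= 2*53000/128 = 6625/8 Hz
This determines the minimum frequency separation for resolving two sinusoids.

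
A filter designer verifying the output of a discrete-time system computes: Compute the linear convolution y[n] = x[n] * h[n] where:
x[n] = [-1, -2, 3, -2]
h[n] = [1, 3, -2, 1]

y[n] = sum_k x[k]*h[n-k]. Output length = len(x) + len(h) - 1 = 4 + 4 - 1 = 7.
y[0] = -1*1 = -1
y[1] = -2*1 + -1*3 = -5
y[2] = 3*1 + -2*3 + -1*-2 = -1
y[3] = -2*1 + 3*3 + -2*-2 + -1*1 = 10
y[4] = -2*3 + 3*-2 + -2*1 = -14
y[5] = -2*-2 + 3*1 = 7
y[6] = -2*1 = -2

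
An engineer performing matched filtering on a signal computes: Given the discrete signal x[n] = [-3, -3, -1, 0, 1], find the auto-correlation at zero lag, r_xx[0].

The auto-correlation at zero lag r_xx[0] equals the signal energy.
r_xx[0] = sum of x[n]^2 = (-3)^2 + (-3)^2 + (-1)^2 + 0^2 + 1^2
= 9 + 9 + 1 + 0 + 1 = 20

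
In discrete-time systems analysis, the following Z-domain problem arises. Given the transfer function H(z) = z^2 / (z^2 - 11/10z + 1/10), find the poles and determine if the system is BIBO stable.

Poles are roots of the denominator: z^2 - 11/10z + 1/10 = 0.
Quadratic formula: z = [-(-11/10) +/- sqrt((-11/10)^2 - 4*(1/10))] / 2
Discriminant = 121/100 - 2/5 = 81/100; sqrt = 9/10.
z = (11/10 +/- 9/10) / 2 => z = 1 or z = 1/10.
|p1| = 1, |p2| = 1/10.
For BIBO stability, all poles must lie inside the unit circle (|p| < 1).
System is UNSTABLE since at least one |p| >= 1.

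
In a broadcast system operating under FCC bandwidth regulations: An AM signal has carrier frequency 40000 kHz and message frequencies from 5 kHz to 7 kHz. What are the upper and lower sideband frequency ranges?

Upper sideband (USB) = fc + [fm_low, fm_high] = 40000 + [5, 7] = [40005, 40007] kHz
Lower sideband (LSB) = fc - [fm_high, fm_low] = 40000 - [7, 5] = [39993, 39995] kHz
Total occupied spectrum: 39993 kHz to 40007 kHz (plus carrier at 40000 kHz)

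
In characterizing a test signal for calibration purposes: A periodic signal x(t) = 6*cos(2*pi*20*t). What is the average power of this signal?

Average power of A*cos(wt) is A^2/2.
P = 6^2 / 2 = 36/2 = 18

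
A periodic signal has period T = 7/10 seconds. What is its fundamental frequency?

The fundamental frequency is the reciprocal of the period.
f = 1/T = 1/(7/10) = 10/7 Hz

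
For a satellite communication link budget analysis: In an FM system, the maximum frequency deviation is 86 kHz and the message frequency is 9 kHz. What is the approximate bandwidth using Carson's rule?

Carson's rule: BW = 2*(delta_f + f_m)
= 2*(86 + 9) kHz = 190 kHz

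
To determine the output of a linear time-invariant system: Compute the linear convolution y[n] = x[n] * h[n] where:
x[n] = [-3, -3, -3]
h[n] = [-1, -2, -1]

y[n] = sum_k x[k]*h[n-k]. Output length = len(x) + len(h) - 1 = 3 + 3 - 1 = 5.
y[0] = -3*-1 = 3
y[1] = -3*-1 + -3*-2 = 9
y[2] = -3*-1 + -3*-2 + -3*-1 = 12
y[3] = -3*-2 + -3*-1 = 9
y[4] = -3*-1 = 3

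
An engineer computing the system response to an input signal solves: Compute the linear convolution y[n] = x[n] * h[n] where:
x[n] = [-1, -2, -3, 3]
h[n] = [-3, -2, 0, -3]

y[n] = sum_k x[k]*h[n-k]. Output length = len(x) + len(h) - 1 = 4 + 4 - 1 = 7.
y[0] = -1*-3 = 3
y[1] = -2*-3 + -1*-2 = 8
y[2] = -3*-3 + -2*-2 + -1*0 = 13
y[3] = 3*-3 + -3*-2 + -2*0 + -1*-3 = 0
y[4] = 3*-2 + -3*0 + -2*-3 = 0
y[5] = 3*0 + -3*-3 = 9
y[6] = 3*-3 = -9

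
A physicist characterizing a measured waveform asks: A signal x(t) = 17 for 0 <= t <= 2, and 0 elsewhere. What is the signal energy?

Energy = integral of |x(t)|^2 dt over the signal duration
= 17^2 * 2 = 289 * 2 = 578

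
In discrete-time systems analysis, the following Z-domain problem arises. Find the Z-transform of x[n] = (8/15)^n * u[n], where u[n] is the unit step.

The Z-transform of a^n * u[n] is z/(z-a) for |z| > |a|.
Here a = 8/15, so X(z) = z/(z - (8/15)) = 15z/(15z - 8)
ROC: |z| > 8/15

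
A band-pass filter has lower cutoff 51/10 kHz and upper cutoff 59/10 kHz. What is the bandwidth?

Bandwidth = f_high - f_low
= 59/10 kHz - 51/10 kHz = 4/5 kHz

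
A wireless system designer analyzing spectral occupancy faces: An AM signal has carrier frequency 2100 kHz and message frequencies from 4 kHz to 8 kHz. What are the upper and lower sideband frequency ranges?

Upper sideband (USB) = fc + [fm_low, fm_high] = 2100 + [4, 8] = [2104, 2108] kHz
Lower sideband (LSB) = fc - [fm_high, fm_low] = 2100 - [8, 4] = [2092, 2096] kHz
Total occupied spectrum: 2092 kHz to 2108 kHz (plus carrier at 2100 kHz)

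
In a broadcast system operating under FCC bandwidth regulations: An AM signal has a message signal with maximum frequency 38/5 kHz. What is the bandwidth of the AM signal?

In AM (double-sideband), the bandwidth is twice the message frequency.
BW = 2 * f_m = 2 * 38/5 kHz = 76/5 kHz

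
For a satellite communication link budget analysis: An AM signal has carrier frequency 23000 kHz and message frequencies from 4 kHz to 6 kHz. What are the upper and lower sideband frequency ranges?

Upper sideband (USB) = fc + [fm_low, fm_high] = 23000 + [4, 6] = [23004, 23006] kHz
Lower sideband (LSB) = fc - [fm_high, fm_low] = 23000 - [6, 4] = [22994, 22996] kHz
Total occupied spectrum: 22994 kHz to 23006 kHz (plus carrier at 23000 kHz)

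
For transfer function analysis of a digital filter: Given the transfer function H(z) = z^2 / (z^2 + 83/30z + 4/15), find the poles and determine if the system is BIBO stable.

Poles are roots of the denominator: z^2 + 83/30z + 4/15 = 0.
Quadratic formula: z = [-(83/30) +/- sqrt((83/30)^2 - 4*(4/15))] / 2
Discriminant = 6889/900 - 16/15 = 5929/900; sqrt = 77/30.
z = (-83/30 +/- 77/30) / 2 => z = -1/10 or z = -8/3.
|p1| = 8/3, |p2| = 1/10.
For BIBO stability, all poles must lie inside the unit circle (|p| < 1).
System is UNSTABLE since at least one |p| >= 1.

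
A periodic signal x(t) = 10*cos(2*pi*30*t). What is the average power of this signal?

Average power of A*cos(wt) is A^2/2.
P = 10^2 / 2 = 100/2 = 50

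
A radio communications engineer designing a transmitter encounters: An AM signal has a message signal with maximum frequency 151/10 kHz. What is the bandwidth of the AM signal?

In AM (double-sideband), the bandwidth is twice the message frequency.
BW = 2 * f_m = 2 * 151/10 kHz = 151/5 kHz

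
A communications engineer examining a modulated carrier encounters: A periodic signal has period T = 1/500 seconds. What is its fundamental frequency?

The fundamental frequency is the reciprocal of the period.
f = 1/T = 1/(1/500) = 500 Hz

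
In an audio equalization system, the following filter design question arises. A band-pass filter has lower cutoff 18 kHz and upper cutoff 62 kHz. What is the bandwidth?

Bandwidth = f_high - f_low
= 62 kHz - 18 kHz = 44 kHz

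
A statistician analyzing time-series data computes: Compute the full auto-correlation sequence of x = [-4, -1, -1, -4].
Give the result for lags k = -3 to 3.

r_xx[k] = sum_m x[m]*x[m+k], indexed from 0, for k = -3 to 3:
  r_xx[-3] = x[3]*x[0] = 16
  r_xx[-2] = x[2]*x[0] + x[3]*x[1] = 8
  r_xx[-1] = x[1]*x[0] + x[2]*x[1] + x[3]*x[2] = 9
  r_xx[0] = x[0]*x[0] + x[1]*x[1] + x[2]*x[2] + x[3]*x[3] = 34
  r_xx[1] = x[0]*x[1] + x[1]*x[2] + x[2]*x[3] = 9
  r_xx[2] = x[0]*x[2] + x[1]*x[3] = 8
  r_xx[3] = x[0]*x[3] = 16
r_xx = [16, 8, 9, 34, 9, 8, 16]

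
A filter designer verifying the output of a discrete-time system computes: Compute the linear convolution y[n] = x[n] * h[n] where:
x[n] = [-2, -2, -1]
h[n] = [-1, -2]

y[n] = sum_k x[k]*h[n-k]. Output length = len(x) + len(h) - 1 = 3 + 2 - 1 = 4.
y[0] = -2*-1 = 2
y[1] = -2*-1 + -2*-2 = 6
y[2] = -1*-1 + -2*-2 = 5
y[3] = -1*-2 = 2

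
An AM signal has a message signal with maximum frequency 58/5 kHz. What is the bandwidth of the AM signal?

In AM (double-sideband), the bandwidth is twice the message frequency.
BW = 2 * f_m = 2 * 58/5 kHz = 116/5 kHz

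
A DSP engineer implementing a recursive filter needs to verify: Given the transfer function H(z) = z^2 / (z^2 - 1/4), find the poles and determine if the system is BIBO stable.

Poles are roots of the denominator: z^2 - 1/4 = 0.
Quadratic formula: z = [-(0) +/- sqrt((0)^2 - 4*(-1/4))] / 2
Discriminant = 0 + 1 = 1; sqrt = 1.
z = (0 +/- 1) / 2 => z = 1/2 or z = -1/2.
|p1| = 1/2, |p2| = 1/2.
For BIBO stability, all poles must lie inside the unit circle (|p| < 1).
System is STABLE since both |p| < 1.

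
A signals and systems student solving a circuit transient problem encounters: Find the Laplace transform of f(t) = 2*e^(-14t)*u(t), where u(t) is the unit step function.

Standard Laplace transform pair:
e^(-at)*u(t) <-> 1/(s+a)
With a = 14: L{2*e^(-14t)*u(t)} = 2/(s+14), ROC: Re(s) > -14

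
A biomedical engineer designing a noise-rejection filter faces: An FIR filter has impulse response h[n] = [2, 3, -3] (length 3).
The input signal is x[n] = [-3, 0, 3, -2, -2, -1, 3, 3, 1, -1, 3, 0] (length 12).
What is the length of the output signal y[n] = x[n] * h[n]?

For linear convolution, the output length is:
len(y) = len(x) + len(h) - 1 = 12 + 3 - 1 = 14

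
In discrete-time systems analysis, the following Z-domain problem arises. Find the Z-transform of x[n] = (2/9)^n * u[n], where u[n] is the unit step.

The Z-transform of a^n * u[n] is z/(z-a) for |z| > |a|.
Here a = 2/9, so X(z) = z/(z - (2/9)) = 9z/(9z - 2)
ROC: |z| > 2/9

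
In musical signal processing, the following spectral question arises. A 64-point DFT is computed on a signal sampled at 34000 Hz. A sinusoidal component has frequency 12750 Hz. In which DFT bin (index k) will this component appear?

DFT frequency resolution = f_s/N = 34000/64 = 2125/4 Hz
Bin index k = f_signal / resolution = 12750 / 2125/4 = 24
The signal frequency 12750 Hz falls in DFT bin k = 24.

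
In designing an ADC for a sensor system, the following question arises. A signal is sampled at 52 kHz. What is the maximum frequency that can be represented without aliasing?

The maximum frequency that can be represented without aliasing
is the Nyquist frequency: f_max = f_s / 2 = 52 kHz / 2 = 26 kHz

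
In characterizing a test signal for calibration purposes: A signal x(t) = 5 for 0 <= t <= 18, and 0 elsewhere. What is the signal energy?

Energy = integral of |x(t)|^2 dt over the signal duration
= 5^2 * 18 = 25 * 18 = 450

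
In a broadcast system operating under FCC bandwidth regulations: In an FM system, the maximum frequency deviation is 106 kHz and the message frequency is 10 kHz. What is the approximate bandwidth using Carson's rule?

Carson's rule: BW = 2*(delta_f + f_m)
= 2*(106 + 10) kHz = 232 kHz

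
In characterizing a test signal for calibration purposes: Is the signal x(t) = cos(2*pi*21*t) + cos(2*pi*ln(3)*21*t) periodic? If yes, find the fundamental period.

f1 = 21 Hz, f2 = 21*ln(3) Hz
Ratio f2/f1 = ln(3), which is irrational.
Since the frequency ratio is irrational, no common period exists.
The signal is not periodic.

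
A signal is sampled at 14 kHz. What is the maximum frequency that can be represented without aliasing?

The maximum frequency that can be represented without aliasing
is the Nyquist frequency: f_max = f_s / 2 = 14 kHz / 2 = 7 kHz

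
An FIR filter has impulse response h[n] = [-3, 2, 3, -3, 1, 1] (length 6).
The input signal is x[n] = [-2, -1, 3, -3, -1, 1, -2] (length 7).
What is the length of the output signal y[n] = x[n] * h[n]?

For linear convolution, the output length is:
len(y) = len(x) + len(h) - 1 = 7 + 6 - 1 = 12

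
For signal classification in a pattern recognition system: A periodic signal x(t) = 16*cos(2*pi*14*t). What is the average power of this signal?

Average power of A*cos(wt) is A^2/2.
P = 16^2 / 2 = 256/2 = 128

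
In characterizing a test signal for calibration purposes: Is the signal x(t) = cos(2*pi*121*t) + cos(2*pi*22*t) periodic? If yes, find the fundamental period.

f1 = 121 Hz, f2 = 22 Hz
Period T1 = 1/121, T2 = 1/22
Ratio T1/T2 = 22/121, which is rational.
The signal is periodic with fundamental period T = 1/GCD(121,22) = 1/11 s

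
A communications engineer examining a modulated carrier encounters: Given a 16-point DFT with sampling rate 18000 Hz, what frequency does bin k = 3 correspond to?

The frequency of DFT bin k is: f_k = k * f_s / N
f_3 = 3 * 18000 / 16 = 3375 Hz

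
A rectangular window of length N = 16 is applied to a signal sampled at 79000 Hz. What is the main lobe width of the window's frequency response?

For a rectangular window of length N,
the main lobe width in frequency is 2*f_s/N.
= 2*79000/16 = 9875 Hz
This determines the minimum frequency separation for resolving two sinusoids.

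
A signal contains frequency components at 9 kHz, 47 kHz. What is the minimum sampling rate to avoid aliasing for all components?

The highest frequency component is f_max = 47 kHz.
Nyquist rate = 2 * f_max = 2 * 47 kHz = 94 kHz.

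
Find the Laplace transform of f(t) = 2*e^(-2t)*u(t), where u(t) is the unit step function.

Standard Laplace transform pair:
e^(-at)*u(t) <-> 1/(s+a)
With a = 2: L{2*e^(-2t)*u(t)} = 2/(s+2), ROC: Re(s) > -2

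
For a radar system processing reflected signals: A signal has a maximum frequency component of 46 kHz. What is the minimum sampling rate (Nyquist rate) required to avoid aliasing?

By the Nyquist-Shannon sampling theorem,
the minimum sampling rate (Nyquist rate) must be at least 2 * f_max.
Nyquist rate = 2 * 46 kHz = 92 kHz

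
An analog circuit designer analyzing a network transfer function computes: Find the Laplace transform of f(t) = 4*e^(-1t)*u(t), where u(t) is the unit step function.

Standard Laplace transform pair:
e^(-at)*u(t) <-> 1/(s+a)
With a = 1: L{4*e^(-1t)*u(t)} = 4/(s+1), ROC: Re(s) > -1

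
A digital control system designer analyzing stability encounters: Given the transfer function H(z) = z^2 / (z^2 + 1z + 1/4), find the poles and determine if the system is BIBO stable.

Poles are roots of the denominator: z^2 + 1z + 1/4 = 0.
Quadratic formula: z = [-(1) +/- sqrt((1)^2 - 4*(1/4))] / 2
Discriminant = 1 - 1 = 0; sqrt = 0.
z = (-1 +/- 0) / 2 = -1/2 (repeated root).
|p1| = 1/2, |p2| = 1/2.
For BIBO stability, all poles must lie inside the unit circle (|p| < 1).
System is STABLE since both |p| < 1.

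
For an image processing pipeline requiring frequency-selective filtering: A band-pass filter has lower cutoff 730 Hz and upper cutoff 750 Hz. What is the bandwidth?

Bandwidth = f_high - f_low
= 750 Hz - 730 Hz = 20 Hz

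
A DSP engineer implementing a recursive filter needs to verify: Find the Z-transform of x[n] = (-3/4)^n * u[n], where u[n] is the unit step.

The Z-transform of a^n * u[n] is z/(z-a) for |z| > |a|.
Here a = -3/4, so X(z) = z/(z - (-3/4)) = 4z/(4z + 3)
ROC: |z| > 3/4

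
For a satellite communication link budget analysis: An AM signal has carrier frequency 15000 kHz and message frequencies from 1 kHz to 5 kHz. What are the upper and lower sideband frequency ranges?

Upper sideband (USB) = fc + [fm_low, fm_high] = 15000 + [1, 5] = [15001, 15005] kHz
Lower sideband (LSB) = fc - [fm_high, fm_low] = 15000 - [5, 1] = [14995, 14999] kHz
Total occupied spectrum: 14995 kHz to 15005 kHz (plus carrier at 15000 kHz)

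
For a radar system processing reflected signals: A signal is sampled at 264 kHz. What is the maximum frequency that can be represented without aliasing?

The maximum frequency that can be represented without aliasing
is the Nyquist frequency: f_max = f_s / 2 = 264 kHz / 2 = 132 kHz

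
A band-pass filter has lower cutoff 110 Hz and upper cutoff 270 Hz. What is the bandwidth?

Bandwidth = f_high - f_low
= 270 Hz - 110 Hz = 160 Hz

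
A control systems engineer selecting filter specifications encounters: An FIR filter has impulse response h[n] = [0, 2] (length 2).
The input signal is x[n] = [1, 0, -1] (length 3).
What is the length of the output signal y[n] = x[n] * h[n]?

For linear convolution, the output length is:
len(y) = len(x) + len(h) - 1 = 3 + 2 - 1 = 4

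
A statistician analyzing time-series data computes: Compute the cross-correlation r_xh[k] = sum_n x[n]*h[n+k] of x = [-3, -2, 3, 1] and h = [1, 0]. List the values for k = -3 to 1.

Both sequences indexed from 0 and zero outside their support.
Lags with overlap: k = -3 to 1.
  r_xh[-3] = x[3]*h[0] = 1
  r_xh[-2] = x[2]*h[0] + x[3]*h[1] = 3
  r_xh[-1] = x[1]*h[0] + x[2]*h[1] = -2
  r_xh[0] = x[0]*h[0] + x[1]*h[1] = -3
  r_xh[1] = x[0]*h[1] = 0
r_xh = [1, 3, -2, -3, 0] (for k = -3, ..., 1)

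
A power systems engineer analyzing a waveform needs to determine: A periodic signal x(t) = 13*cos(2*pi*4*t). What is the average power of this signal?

Average power of A*cos(wt) is A^2/2.
P = 13^2 / 2 = 169/2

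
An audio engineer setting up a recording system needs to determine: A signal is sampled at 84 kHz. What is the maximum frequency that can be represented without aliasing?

The maximum frequency that can be represented without aliasing
is the Nyquist frequency: f_max = f_s / 2 = 84 kHz / 2 = 42 kHz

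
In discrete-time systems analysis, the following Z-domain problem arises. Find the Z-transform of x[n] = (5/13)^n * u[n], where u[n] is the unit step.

The Z-transform of a^n * u[n] is z/(z-a) for |z| > |a|.
Here a = 5/13, so X(z) = z/(z - (5/13)) = 13z/(13z - 5)
ROC: |z| > 5/13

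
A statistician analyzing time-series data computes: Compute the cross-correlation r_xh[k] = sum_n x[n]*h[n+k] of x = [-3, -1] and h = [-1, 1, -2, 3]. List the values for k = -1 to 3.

Both sequences indexed from 0 and zero outside their support.
Lags with overlap: k = -1 to 3.
  r_xh[-1] = x[1]*h[0] = 1
  r_xh[0] = x[0]*h[0] + x[1]*h[1] = 2
  r_xh[1] = x[0]*h[1] + x[1]*h[2] = -1
  r_xh[2] = x[0]*h[2] + x[1]*h[3] = 3
  r_xh[3] = x[0]*h[3] = -9
r_xh = [1, 2, -1, 3, -9] (for k = -1, ..., 3)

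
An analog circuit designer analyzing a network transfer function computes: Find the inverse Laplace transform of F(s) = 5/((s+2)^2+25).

Standard pair: w/((s+a)^2+w^2) <-> e^(-at)*sin(wt)*u(t)
With a=2, w=5: f(t) = e^(-2t)*sin(5t)*u(t)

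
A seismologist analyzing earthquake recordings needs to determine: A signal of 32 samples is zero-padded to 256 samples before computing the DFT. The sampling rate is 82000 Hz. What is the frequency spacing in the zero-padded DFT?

Original DFT: N = 32, resolution = f_s/N = 82000/32 = 5125/2 Hz
Zero-padded DFT: N = 256, resolution = f_s/N = 82000/256 = 5125/16 Hz
Zero-padding interpolates the spectrum (finer frequency grid)
but does NOT improve the true spectral resolution (ability to resolve close frequencies).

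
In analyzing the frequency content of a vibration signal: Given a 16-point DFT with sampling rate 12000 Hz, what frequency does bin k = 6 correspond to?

The frequency of DFT bin k is: f_k = k * f_s / N
f_6 = 6 * 12000 / 16 = 4500 Hz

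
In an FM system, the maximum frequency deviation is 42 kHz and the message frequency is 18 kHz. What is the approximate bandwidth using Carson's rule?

Carson's rule: BW = 2*(delta_f + f_m)
= 2*(42 + 18) kHz = 120 kHz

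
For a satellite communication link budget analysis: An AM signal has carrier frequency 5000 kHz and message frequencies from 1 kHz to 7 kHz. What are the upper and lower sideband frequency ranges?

Upper sideband (USB) = fc + [fm_low, fm_high] = 5000 + [1, 7] = [5001, 5007] kHz
Lower sideband (LSB) = fc - [fm_high, fm_low] = 5000 - [7, 1] = [4993, 4999] kHz
Total occupied spectrum: 4993 kHz to 5007 kHz (plus carrier at 5000 kHz)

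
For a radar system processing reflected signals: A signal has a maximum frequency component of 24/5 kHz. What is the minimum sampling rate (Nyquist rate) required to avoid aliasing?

By the Nyquist-Shannon sampling theorem,
the minimum sampling rate (Nyquist rate) must be at least 2 * f_max.
Nyquist rate = 2 * 24/5 kHz = 48/5 kHz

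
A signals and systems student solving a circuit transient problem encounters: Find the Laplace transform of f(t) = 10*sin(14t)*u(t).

Standard pair: sin(wt)*u(t) <-> w/(s^2+w^2)
With w = 14: L{10*sin(14t)*u(t)} = 140/(s^2+196)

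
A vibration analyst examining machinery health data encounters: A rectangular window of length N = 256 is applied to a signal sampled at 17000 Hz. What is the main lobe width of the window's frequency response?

For a rectangular window of length N,
the main lobe width in frequency is 2*f_s/N.
= 2*17000/256 = 2125/16 Hz
This determines the minimum frequency separation for resolving two sinusoids.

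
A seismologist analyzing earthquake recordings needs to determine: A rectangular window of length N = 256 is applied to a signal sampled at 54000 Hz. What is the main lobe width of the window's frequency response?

For a rectangular window of length N,
the main lobe width in frequency is 2*f_s/N.
= 2*54000/256 = 3375/8 Hz
This determines the minimum frequency separation for resolving two sinusoids.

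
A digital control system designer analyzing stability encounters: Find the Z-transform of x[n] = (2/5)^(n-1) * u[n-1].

Time-shifting property: if X(z) = Z{x[n]}, then Z{x[n-d]} = z^(-d) * X(z)
X(z) = z/(z - 2/5) for x[n] = (2/5)^n * u[n]
Z{x[n-1]} = z^(-1) * z/(z - 2/5) = 1/(z - 2/5)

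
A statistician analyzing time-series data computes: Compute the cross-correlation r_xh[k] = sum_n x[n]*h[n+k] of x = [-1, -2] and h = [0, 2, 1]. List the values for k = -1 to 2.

Both sequences indexed from 0 and zero outside their support.
Lags with overlap: k = -1 to 2.
  r_xh[-1] = x[1]*h[0] = 0
  r_xh[0] = x[0]*h[0] + x[1]*h[1] = -4
  r_xh[1] = x[0]*h[1] + x[1]*h[2] = -4
  r_xh[2] = x[0]*h[2] = -1
r_xh = [0, -4, -4, -1] (for k = -1, ..., 2)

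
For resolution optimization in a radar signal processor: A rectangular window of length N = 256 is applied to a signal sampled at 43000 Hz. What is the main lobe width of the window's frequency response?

For a rectangular window of length N,
the main lobe width in frequency is 2*f_s/N.
= 2*43000/256 = 5375/16 Hz
This determines the minimum frequency separation for resolving two sinusoids.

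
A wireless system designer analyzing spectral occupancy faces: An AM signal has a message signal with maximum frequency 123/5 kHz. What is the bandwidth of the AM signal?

In AM (double-sideband), the bandwidth is twice the message frequency.
BW = 2 * f_m = 2 * 123/5 kHz = 246/5 kHz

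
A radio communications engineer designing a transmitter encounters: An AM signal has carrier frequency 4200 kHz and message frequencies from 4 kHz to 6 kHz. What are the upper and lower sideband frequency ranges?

Upper sideband (USB) = fc + [fm_low, fm_high] = 4200 + [4, 6] = [4204, 4206] kHz
Lower sideband (LSB) = fc - [fm_high, fm_low] = 4200 - [6, 4] = [4194, 4196] kHz
Total occupied spectrum: 4194 kHz to 4206 kHz (plus carrier at 4200 kHz)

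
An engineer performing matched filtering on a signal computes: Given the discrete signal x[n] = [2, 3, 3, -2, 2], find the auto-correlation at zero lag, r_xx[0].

The auto-correlation at zero lag r_xx[0] equals the signal energy.
r_xx[0] = sum of x[n]^2 = 2^2 + 3^2 + 3^2 + (-2)^2 + 2^2
= 4 + 9 + 9 + 4 + 4 = 30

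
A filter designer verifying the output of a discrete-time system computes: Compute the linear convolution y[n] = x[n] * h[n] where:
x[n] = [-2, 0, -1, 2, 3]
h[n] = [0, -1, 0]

y[n] = sum_k x[k]*h[n-k]. Output length = len(x) + len(h) - 1 = 5 + 3 - 1 = 7.
y[0] = -2*0 = 0
y[1] = 0*0 + -2*-1 = 2
y[2] = -1*0 + 0*-1 + -2*0 = 0
y[3] = 2*0 + -1*-1 + 0*0 = 1
y[4] = 3*0 + 2*-1 + -1*0 = -2
y[5] = 3*-1 + 2*0 = -3
y[6] = 3*0 = 0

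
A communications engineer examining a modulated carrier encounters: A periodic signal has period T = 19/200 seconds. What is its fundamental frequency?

The fundamental frequency is the reciprocal of the period.
f = 1/T = 1/(19/200) = 200/19 Hz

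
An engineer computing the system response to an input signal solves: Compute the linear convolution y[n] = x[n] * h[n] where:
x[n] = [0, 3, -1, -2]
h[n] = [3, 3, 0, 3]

y[n] = sum_k x[k]*h[n-k]. Output length = len(x) + len(h) - 1 = 4 + 4 - 1 = 7.
y[0] = 0*3 = 0
y[1] = 3*3 + 0*3 = 9
y[2] = -1*3 + 3*3 + 0*0 = 6
y[3] = -2*3 + -1*3 + 3*0 + 0*3 = -9
y[4] = -2*3 + -1*0 + 3*3 = 3
y[5] = -2*0 + -1*3 = -3
y[6] = -2*3 = -6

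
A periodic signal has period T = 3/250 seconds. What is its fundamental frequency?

The fundamental frequency is the reciprocal of the period.
f = 1/T = 1/(3/250) = 250/3 Hz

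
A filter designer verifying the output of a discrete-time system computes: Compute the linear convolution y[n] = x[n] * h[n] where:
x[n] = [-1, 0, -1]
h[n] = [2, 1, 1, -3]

y[n] = sum_k x[k]*h[n-k]. Output length = len(x) + len(h) - 1 = 3 + 4 - 1 = 6.
y[0] = -1*2 = -2
y[1] = 0*2 + -1*1 = -1
y[2] = -1*2 + 0*1 + -1*1 = -3
y[3] = -1*1 + 0*1 + -1*-3 = 2
y[4] = -1*1 + 0*-3 = -1
y[5] = -1*-3 = 3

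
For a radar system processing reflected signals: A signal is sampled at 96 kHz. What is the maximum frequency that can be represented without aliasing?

The maximum frequency that can be represented without aliasing
is the Nyquist frequency: f_max = f_s / 2 = 96 kHz / 2 = 48 kHz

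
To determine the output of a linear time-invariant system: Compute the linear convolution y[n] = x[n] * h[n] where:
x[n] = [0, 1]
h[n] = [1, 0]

y[n] = sum_k x[k]*h[n-k]. Output length = len(x) + len(h) - 1 = 2 + 2 - 1 = 3.
y[0] = 0*1 = 0
y[1] = 1*1 + 0*0 = 1
y[2] = 1*0 = 0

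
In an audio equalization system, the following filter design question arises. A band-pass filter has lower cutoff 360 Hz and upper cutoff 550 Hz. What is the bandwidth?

Bandwidth = f_high - f_low
= 550 Hz - 360 Hz = 190 Hz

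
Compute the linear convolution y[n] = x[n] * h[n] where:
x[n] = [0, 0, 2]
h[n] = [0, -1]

y[n] = sum_k x[k]*h[n-k]. Output length = len(x) + len(h) - 1 = 3 + 2 - 1 = 4.
y[0] = 0*0 = 0
y[1] = 0*0 + 0*-1 = 0
y[2] = 2*0 + 0*-1 = 0
y[3] = 2*-1 = -2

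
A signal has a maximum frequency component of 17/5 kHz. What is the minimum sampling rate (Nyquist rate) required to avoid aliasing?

By the Nyquist-Shannon sampling theorem,
the minimum sampling rate (Nyquist rate) must be at least 2 * f_max.
Nyquist rate = 2 * 17/5 kHz = 34/5 kHz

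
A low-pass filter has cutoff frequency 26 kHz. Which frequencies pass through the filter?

A low-pass filter passes all frequencies below the cutoff frequency 26 kHz and attenuates higher frequencies.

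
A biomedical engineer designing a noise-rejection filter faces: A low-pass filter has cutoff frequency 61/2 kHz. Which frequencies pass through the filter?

A low-pass filter passes all frequencies below the cutoff frequency 61/2 kHz and attenuates higher frequencies.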